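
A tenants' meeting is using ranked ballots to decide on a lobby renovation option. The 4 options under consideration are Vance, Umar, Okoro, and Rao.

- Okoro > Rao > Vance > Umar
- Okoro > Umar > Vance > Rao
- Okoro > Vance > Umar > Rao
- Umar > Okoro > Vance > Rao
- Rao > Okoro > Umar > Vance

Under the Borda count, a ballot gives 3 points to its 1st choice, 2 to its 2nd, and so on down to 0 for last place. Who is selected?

Borda scores:
  Vance: 1 + 1 + 2 + 1 + 0 = 5
  Umar: 0 + 2 + 1 + 3 + 1 = 7
  Okoro: 3 + 3 + 3 + 2 + 2 = 13
  Rao: 2 + 0 + 0 + 0 + 3 = 5
Okoro has the highest total.

Okoro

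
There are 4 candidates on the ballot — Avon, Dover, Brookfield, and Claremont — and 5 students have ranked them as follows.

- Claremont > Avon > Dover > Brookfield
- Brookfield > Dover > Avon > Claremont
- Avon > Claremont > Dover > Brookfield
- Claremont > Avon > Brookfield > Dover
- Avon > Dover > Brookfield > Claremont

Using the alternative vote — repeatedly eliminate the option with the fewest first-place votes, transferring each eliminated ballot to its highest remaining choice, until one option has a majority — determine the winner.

Avon

Round 1: Avon 2, Claremont 2, Brookfield 1, Dover 0. Dover has the fewest and is eliminated.
Round 2: Avon 2, Claremont 2, Brookfield 1. Brookfield has the fewest and is eliminated.
Round 3: Avon 3, Claremont 2. Avon has a majority.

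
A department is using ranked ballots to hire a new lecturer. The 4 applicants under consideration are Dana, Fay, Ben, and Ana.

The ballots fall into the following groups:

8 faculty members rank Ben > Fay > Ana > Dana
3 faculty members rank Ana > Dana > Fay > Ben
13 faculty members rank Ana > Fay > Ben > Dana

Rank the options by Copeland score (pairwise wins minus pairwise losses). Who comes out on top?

Pairwise results:
  Dana vs Fay: Fay wins 21–3.
  Dana vs Ben: Ben wins 21–3.
  Dana vs Ana: Ana wins 24–0.
  Fay vs Ben: Fay wins 16–8.
  Fay vs Ana: Ana wins 16–8.
  Ben vs Ana: Ana wins 16–8.
Copeland scores (wins − losses):
  Dana: 0 − 3 = -3
  Fay: 2 − 1 = 1
  Ben: 1 − 2 = -1
  Ana: 3 − 0 = 3
Ana has the best Copeland score.

Ana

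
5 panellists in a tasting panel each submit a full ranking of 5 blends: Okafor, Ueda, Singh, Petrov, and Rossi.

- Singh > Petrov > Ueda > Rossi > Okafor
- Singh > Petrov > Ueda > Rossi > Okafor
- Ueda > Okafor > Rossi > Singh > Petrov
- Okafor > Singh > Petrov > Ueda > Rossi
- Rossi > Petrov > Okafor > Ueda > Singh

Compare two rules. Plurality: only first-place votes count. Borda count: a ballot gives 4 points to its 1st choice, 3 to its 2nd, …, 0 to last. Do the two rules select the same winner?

Yes

Plurality first-place counts: Okafor 1, Ueda 1, Singh 2, Petrov 0, Rossi 1 → Singh.
Borda totals: Okafor 9, Ueda 10, Singh 12, Petrov 11, Rossi 8 → Singh.
The two rules agree on Singh.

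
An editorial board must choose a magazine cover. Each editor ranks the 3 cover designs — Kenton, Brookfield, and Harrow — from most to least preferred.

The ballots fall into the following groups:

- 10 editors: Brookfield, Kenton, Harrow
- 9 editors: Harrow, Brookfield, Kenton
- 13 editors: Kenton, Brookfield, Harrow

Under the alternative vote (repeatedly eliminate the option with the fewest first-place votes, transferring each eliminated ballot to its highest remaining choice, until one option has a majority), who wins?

Round 1: Kenton 13, Brookfield 10, Harrow 9. Harrow has the fewest and is eliminated.
Round 2: Brookfield 19, Kenton 13. Brookfield has a majority.

Brookfield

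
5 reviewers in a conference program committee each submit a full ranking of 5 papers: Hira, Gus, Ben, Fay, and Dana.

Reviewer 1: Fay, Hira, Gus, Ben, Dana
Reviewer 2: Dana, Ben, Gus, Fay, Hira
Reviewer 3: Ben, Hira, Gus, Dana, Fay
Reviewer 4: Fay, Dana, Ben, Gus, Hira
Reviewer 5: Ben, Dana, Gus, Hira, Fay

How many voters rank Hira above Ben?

Ballots ranking Hira above Ben: 1.
Ballots ranking Ben above Hira: 4.
So 1 of 5 voters prefer Hira to Ben.

1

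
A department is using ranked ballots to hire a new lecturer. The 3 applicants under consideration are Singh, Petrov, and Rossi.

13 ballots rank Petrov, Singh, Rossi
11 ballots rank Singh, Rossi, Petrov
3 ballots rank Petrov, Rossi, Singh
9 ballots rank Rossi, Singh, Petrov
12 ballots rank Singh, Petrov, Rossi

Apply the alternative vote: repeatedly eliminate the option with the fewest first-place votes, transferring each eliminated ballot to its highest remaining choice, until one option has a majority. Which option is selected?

Singh

Round 1: Singh 23, Petrov 16, Rossi 9. Rossi has the fewest and is eliminated.
Round 2: Singh 32, Petrov 16. Singh has a majority.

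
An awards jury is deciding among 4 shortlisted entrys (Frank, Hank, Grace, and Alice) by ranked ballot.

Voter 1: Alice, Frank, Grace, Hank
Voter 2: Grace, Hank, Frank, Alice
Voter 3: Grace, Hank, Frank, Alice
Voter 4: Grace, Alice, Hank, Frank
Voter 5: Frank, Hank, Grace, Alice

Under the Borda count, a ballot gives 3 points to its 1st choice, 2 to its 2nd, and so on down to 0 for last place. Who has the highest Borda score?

Borda scores:
  Frank: 2 + 1 + 1 + 0 + 3 = 7
  Hank: 0 + 2 + 2 + 1 + 2 = 7
  Grace: 1 + 3 + 3 + 3 + 1 = 11
  Alice: 3 + 0 + 0 + 2 + 0 = 5
Grace has the highest total.

Grace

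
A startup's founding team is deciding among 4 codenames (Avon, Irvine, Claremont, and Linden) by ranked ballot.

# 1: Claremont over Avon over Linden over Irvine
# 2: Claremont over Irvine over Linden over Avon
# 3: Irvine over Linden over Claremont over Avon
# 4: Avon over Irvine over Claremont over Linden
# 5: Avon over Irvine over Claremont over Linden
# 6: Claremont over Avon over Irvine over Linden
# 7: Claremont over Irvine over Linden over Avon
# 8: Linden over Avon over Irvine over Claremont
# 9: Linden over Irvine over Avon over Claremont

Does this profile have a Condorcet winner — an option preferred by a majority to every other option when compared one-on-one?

No

Head-to-head results (9 voters total):
Avon vs Irvine: Avon wins 5–4.
Avon vs Claremont: Claremont wins 5–4.
Avon vs Linden: Linden wins 5–4.
Irvine vs Claremont: Irvine wins 5–4.
Irvine vs Linden: Irvine wins 6–3.
Claremont vs Linden: Claremont wins 6–3.
No candidate beats all others: Avon beats Irvine beats Claremont beats Avon, a majority cycle.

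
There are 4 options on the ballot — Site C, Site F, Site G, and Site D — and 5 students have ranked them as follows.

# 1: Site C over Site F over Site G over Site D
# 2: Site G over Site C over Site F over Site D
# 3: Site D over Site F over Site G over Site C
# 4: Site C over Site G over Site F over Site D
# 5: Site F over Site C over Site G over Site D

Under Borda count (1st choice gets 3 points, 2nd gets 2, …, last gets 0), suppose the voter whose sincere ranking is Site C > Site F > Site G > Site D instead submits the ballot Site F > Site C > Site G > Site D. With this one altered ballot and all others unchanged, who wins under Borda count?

Borda totals with the altered ballot: Site C 9, Site F 10, Site G 8, Site D 3.
The switch changes the winner from Site C to Site F.

Site F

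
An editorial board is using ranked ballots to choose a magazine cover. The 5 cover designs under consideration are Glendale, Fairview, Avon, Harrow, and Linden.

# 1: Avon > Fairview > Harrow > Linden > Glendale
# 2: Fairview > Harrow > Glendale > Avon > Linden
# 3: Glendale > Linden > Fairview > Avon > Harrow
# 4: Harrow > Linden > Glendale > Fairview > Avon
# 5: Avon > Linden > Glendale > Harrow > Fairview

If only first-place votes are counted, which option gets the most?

First-place vote totals:
  Glendale: 1
  Fairview: 1
  Avon: 2
  Harrow: 1
  Linden: 0
Avon has the most first-place votes.

Avon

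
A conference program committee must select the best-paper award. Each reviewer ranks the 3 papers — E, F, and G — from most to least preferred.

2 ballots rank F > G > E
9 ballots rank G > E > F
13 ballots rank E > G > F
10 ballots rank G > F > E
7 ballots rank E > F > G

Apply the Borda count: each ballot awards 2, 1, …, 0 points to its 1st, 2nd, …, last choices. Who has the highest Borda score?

G

Borda scores:
  E: 2·0 + 9·1 + 13·2 + 10·0 + 7·2 = 49
  F: 2·2 + 9·0 + 13·0 + 10·1 + 7·1 = 21
  G: 2·1 + 9·2 + 13·1 + 10·2 + 7·0 = 53
G has the highest total.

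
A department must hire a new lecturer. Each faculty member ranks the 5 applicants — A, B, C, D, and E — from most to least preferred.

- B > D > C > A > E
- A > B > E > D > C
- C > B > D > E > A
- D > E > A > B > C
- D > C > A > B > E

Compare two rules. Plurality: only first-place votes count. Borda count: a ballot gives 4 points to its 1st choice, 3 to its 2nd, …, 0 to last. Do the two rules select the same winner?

Plurality first-place counts: A 1, B 1, C 1, D 2, E 0 → D.
Borda totals: A 9, B 12, C 9, D 14, E 6 → D.
The two rules agree on D.

Yes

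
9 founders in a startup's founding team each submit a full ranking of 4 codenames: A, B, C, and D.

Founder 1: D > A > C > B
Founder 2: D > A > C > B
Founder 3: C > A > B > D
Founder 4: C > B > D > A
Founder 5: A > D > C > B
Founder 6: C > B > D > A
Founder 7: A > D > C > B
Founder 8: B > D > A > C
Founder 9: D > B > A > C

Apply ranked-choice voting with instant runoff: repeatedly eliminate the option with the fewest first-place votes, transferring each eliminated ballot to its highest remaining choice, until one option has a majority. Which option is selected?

D

Round 1: C 3, D 3, A 2, B 1. B has the fewest and is eliminated.
Round 2: D 4, C 3, A 2. A has the fewest and is eliminated.
Round 3: D 6, C 3. D has a majority.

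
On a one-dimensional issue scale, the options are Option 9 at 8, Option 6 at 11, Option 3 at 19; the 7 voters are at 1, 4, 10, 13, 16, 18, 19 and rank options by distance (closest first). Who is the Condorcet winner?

Option 6

With single-peaked preferences on a line, the Condorcet winner is the candidate closest to the median voter.
The median voter (position 13) is closest to Option 6 at 11.
Check: Option 6 vs Option 9 — voters closer to Option 6: 5 of 7.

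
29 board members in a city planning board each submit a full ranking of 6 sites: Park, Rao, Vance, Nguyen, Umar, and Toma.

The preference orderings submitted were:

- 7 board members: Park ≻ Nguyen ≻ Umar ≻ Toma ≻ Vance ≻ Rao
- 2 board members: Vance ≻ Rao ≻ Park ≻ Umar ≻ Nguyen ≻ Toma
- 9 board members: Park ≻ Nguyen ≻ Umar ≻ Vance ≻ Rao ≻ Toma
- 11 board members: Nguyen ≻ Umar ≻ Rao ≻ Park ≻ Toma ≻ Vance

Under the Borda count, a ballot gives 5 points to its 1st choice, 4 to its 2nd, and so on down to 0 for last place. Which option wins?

Nguyen

Borda scores:
  Park: 7·5 + 2·3 + 9·5 + 11·2 = 108
  Rao: 7·0 + 2·4 + 9·1 + 11·3 = 50
  Vance: 7·1 + 2·5 + 9·2 + 11·0 = 35
  Nguyen: 7·4 + 2·1 + 9·4 + 11·5 = 121
  Umar: 7·3 + 2·2 + 9·3 + 11·4 = 96
  Toma: 7·2 + 2·0 + 9·0 + 11·1 = 25
Nguyen has the highest total.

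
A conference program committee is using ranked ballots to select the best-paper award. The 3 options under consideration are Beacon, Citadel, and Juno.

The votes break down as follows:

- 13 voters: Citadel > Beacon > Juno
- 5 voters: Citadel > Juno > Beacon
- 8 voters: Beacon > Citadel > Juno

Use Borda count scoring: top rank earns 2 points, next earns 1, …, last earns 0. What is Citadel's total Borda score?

Borda scores:
  Beacon: 13·1 + 5·0 + 8·2 = 29
  Citadel: 13·2 + 5·2 + 8·1 = 44
  Juno: 13·0 + 5·1 + 8·0 = 5

44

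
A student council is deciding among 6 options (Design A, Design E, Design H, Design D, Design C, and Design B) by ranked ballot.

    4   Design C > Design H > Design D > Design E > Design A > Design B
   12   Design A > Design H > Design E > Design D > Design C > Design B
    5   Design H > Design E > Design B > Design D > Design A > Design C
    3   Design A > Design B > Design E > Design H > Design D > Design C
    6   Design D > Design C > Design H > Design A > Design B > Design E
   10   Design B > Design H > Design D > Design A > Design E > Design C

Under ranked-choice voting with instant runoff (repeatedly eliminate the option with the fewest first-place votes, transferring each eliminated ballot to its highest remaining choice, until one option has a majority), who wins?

Design H

Round 1: Design A 15, Design B 10, Design D 6, Design H 5, Design C 4, Design E 0. Design E has the fewest and is eliminated.
Round 2: Design A 15, Design B 10, Design D 6, Design H 5, Design C 4. Design C has the fewest and is eliminated.
Round 3: Design A 15, Design B 10, Design H 9, Design D 6. Design D has the fewest and is eliminated.
Round 4: Design A 15, Design H 15, Design B 10. Design B has the fewest and is eliminated.
Round 5: Design H 25, Design A 15. Design H has a majority.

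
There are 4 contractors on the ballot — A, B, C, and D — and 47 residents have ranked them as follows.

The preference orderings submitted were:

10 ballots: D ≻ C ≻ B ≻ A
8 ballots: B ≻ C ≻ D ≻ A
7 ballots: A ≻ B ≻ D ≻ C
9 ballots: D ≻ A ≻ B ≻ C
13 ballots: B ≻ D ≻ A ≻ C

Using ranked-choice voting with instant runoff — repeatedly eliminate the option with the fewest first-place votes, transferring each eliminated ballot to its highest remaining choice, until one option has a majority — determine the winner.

Round 1: B 21, D 19, A 7, C 0. C has the fewest and is eliminated.
Round 2: B 21, D 19, A 7. A has the fewest and is eliminated.
Round 3: B 28, D 19. B has a majority.

B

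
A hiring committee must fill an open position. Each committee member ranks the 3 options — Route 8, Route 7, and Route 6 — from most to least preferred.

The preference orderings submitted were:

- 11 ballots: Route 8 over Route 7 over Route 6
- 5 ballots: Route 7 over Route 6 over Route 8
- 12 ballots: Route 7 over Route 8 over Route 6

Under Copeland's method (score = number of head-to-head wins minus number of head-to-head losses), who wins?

Route 7

Pairwise results:
  Route 8 vs Route 7: Route 7 wins 17–11.
  Route 8 vs Route 6: Route 8 wins 23–5.
  Route 7 vs Route 6: Route 7 wins 28–0.
Copeland scores (wins − losses):
  Route 8: 1 − 1 = 0
  Route 7: 2 − 0 = 2
  Route 6: 0 − 2 = -2
Route 7 has the best Copeland score.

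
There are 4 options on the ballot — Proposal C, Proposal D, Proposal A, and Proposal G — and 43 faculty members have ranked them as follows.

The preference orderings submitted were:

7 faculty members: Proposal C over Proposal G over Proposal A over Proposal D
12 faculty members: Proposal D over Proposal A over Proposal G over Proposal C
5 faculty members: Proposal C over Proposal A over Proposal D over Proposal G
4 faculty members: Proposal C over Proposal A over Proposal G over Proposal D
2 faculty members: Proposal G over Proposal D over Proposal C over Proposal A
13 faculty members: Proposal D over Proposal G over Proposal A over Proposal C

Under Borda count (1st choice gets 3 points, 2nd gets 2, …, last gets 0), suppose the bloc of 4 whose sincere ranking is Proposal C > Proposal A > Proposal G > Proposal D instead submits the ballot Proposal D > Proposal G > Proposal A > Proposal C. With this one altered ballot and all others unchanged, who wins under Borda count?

Borda totals with the altered ballot: Proposal C 38, Proposal D 96, Proposal A 58, Proposal G 66.
The winner is unchanged: still Proposal D.

Proposal D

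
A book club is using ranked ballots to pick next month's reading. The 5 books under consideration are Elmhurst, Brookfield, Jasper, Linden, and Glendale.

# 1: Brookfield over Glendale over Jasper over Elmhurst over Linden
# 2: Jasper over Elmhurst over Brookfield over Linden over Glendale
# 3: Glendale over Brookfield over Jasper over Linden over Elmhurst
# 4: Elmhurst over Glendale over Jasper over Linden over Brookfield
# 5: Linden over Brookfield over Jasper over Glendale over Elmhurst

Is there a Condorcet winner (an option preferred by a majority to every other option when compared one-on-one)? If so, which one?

Brookfield

Head-to-head results (5 voters total):
Elmhurst vs Brookfield: Brookfield wins 3–2.
Elmhurst vs Jasper: Jasper wins 4–1.
Elmhurst vs Linden: Elmhurst wins 3–2.
Elmhurst vs Glendale: Glendale wins 3–2.
Brookfield vs Jasper: Brookfield wins 3–2.
Brookfield vs Linden: Brookfield wins 3–2.
Brookfield vs Glendale: Brookfield wins 3–2.
Jasper vs Linden: Jasper wins 4–1.
Jasper vs Glendale: Glendale wins 3–2.
Linden vs Glendale: Glendale wins 3–2.
Brookfield beats each rival — Elmhurst (3–2), Jasper (3–2), Linden (3–2), Glendale (3–2) — so Brookfield is the Condorcet winner.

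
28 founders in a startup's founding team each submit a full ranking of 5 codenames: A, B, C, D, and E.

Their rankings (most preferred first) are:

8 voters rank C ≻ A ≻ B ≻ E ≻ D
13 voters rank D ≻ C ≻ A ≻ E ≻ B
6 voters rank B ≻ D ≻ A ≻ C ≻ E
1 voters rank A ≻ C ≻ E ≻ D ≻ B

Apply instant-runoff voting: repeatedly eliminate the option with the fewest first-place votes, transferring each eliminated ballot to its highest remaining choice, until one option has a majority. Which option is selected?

D

Round 1: D 13, C 8, B 6, A 1, E 0. E has the fewest and is eliminated.
Round 2: D 13, C 8, B 6, A 1. A has the fewest and is eliminated.
Round 3: D 13, C 9, B 6. B has the fewest and is eliminated.
Round 4: D 19, C 9. D has a majority.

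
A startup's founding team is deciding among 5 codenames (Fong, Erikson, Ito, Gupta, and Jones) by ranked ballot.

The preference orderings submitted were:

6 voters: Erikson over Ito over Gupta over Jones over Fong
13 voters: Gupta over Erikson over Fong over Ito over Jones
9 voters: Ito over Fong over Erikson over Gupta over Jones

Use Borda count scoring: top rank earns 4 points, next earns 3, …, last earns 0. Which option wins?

Borda scores:
  Fong: 6·0 + 13·2 + 9·3 = 53
  Erikson: 6·4 + 13·3 + 9·2 = 81
  Ito: 6·3 + 13·1 + 9·4 = 67
  Gupta: 6·2 + 13·4 + 9·1 = 73
  Jones: 6·1 + 13·0 + 9·0 = 6
Erikson has the highest total.

Erikson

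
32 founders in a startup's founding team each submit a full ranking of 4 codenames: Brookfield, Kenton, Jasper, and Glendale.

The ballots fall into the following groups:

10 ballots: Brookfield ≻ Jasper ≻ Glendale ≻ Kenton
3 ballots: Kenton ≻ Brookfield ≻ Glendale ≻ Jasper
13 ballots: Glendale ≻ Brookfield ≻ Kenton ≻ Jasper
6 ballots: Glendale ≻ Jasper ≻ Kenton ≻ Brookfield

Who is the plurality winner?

Glendale

First-place vote totals:
  Brookfield: 10
  Kenton: 3
  Jasper: 0
  Glendale: 19
Glendale has the most first-place votes.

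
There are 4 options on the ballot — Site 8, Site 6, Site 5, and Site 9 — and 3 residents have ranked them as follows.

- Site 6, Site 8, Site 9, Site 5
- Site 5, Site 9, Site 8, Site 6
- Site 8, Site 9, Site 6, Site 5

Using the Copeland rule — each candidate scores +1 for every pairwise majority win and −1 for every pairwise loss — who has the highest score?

Pairwise results:
  Site 8 vs Site 6: Site 8 wins 2–1.
  Site 8 vs Site 5: Site 8 wins 2–1.
  Site 8 vs Site 9: Site 8 wins 2–1.
  Site 6 vs Site 5: Site 6 wins 2–1.
  Site 6 vs Site 9: Site 9 wins 2–1.
  Site 5 vs Site 9: Site 9 wins 2–1.
Copeland scores (wins − losses):
  Site 8: 3 − 0 = 3
  Site 6: 1 − 2 = -1
  Site 5: 0 − 3 = -3
  Site 9: 2 − 1 = 1
Site 8 has the best Copeland score.

Site 8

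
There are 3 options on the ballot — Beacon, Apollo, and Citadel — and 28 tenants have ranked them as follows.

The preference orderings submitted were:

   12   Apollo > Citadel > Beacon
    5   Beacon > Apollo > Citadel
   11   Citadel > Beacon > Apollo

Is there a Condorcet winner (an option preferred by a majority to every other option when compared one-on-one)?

No

Head-to-head results (28 voters total):
Beacon vs Apollo: Beacon wins 16–12.
Beacon vs Citadel: Citadel wins 23–5.
Apollo vs Citadel: Apollo wins 17–11.
No candidate beats all others: Beacon beats Apollo beats Citadel beats Beacon, a majority cycle.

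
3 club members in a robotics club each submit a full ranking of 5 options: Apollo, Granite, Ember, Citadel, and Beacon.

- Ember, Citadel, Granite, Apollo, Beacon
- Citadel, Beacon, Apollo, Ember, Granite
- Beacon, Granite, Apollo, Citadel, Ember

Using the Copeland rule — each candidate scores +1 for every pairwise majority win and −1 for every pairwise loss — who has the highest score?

Citadel

Pairwise results:
  Apollo vs Granite: Granite wins 2–1.
  Apollo vs Ember: Apollo wins 2–1.
  Apollo vs Citadel: Citadel wins 2–1.
  Apollo vs Beacon: Beacon wins 2–1.
  Granite vs Ember: Ember wins 2–1.
  Granite vs Citadel: Citadel wins 2–1.
  Granite vs Beacon: Beacon wins 2–1.
  Ember vs Citadel: Citadel wins 2–1.
  Ember vs Beacon: Beacon wins 2–1.
  Citadel vs Beacon: Citadel wins 2–1.
Copeland scores (wins − losses):
  Apollo: 1 − 3 = -2
  Granite: 1 − 3 = -2
  Ember: 1 − 3 = -2
  Citadel: 4 − 0 = 4
  Beacon: 3 − 1 = 2
Citadel has the best Copeland score.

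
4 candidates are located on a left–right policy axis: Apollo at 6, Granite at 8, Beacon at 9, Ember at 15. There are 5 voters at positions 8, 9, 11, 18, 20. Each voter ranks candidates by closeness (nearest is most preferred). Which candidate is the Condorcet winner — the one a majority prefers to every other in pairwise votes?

With single-peaked preferences on a line, the Condorcet winner is the candidate closest to the median voter.
The median voter (position 11) is closest to Beacon at 9.
Check: Beacon vs Apollo — voters closer to Beacon: 5 of 5.

Beacon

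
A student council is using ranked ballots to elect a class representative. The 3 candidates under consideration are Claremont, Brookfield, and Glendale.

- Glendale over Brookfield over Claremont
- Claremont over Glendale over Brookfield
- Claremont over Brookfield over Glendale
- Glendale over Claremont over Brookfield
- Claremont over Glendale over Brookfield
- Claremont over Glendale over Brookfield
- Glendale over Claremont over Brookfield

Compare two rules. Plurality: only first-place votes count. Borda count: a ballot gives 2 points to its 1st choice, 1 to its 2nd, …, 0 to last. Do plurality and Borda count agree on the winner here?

Yes

Plurality first-place counts: Claremont 4, Brookfield 0, Glendale 3 → Claremont.
Borda totals: Claremont 10, Brookfield 2, Glendale 9 → Claremont.
The two rules agree on Claremont.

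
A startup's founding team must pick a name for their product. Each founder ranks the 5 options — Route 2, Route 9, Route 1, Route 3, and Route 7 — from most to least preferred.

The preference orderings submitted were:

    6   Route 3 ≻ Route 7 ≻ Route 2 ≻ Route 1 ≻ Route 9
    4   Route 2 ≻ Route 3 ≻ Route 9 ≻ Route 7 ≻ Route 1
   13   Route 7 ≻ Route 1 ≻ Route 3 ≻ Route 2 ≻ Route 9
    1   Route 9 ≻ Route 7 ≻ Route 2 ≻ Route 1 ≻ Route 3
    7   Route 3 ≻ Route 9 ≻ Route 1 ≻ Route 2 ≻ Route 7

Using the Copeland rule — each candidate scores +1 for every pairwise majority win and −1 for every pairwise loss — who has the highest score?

Pairwise results:
  Route 2 vs Route 9: Route 2 wins 23–8.
  Route 2 vs Route 1: Route 1 wins 20–11.
  Route 2 vs Route 3: Route 3 wins 26–5.
  Route 2 vs Route 7: Route 7 wins 20–11.
  Route 9 vs Route 1: Route 1 wins 19–12.
  Route 9 vs Route 3: Route 3 wins 30–1.
  Route 9 vs Route 7: Route 7 wins 19–12.
  Route 1 vs Route 3: Route 3 wins 17–14.
  Route 1 vs Route 7: Route 7 wins 24–7.
  Route 3 vs Route 7: Route 3 wins 17–14.
Copeland scores (wins − losses):
  Route 2: 1 − 3 = -2
  Route 9: 0 − 4 = -4
  Route 1: 2 − 2 = 0
  Route 3: 4 − 0 = 4
  Route 7: 3 − 1 = 2
Route 3 has the best Copeland score.

Route 3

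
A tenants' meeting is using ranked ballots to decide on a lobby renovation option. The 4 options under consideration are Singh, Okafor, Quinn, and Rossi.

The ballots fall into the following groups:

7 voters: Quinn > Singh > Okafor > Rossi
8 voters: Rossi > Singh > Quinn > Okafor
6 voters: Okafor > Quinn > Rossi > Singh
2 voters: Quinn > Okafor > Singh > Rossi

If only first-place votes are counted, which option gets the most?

Quinn

First-place vote totals:
  Singh: 0
  Okafor: 6
  Quinn: 9
  Rossi: 8
Quinn has the most first-place votes.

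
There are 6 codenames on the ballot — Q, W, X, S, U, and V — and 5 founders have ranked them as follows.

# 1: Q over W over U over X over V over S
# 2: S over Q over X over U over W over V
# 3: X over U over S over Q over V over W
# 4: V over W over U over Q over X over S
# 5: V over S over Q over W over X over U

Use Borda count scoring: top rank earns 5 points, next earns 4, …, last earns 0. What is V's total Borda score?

Borda scores:
  Q: 5 + 4 + 2 + 2 + 3 = 16
  W: 4 + 1 + 0 + 4 + 2 = 11
  X: 2 + 3 + 5 + 1 + 1 = 12
  S: 0 + 5 + 3 + 0 + 4 = 12
  U: 3 + 2 + 4 + 3 + 0 = 12
  V: 1 + 0 + 1 + 5 + 5 = 12

12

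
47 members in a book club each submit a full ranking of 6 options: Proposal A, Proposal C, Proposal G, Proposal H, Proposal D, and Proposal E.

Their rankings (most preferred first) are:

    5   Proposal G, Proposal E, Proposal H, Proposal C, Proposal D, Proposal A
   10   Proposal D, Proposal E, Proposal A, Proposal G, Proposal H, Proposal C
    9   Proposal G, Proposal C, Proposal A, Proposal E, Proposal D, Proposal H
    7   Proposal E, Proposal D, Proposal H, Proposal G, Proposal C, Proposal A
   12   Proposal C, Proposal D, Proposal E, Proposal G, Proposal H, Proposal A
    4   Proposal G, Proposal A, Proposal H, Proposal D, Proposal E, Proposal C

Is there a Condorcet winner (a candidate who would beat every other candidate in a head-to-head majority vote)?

No

Head-to-head results (47 voters total):
Proposal A vs Proposal C: Proposal C wins 33–14.
Proposal A vs Proposal G: Proposal G wins 37–10.
Proposal A vs Proposal H: Proposal H wins 24–23.
Proposal A vs Proposal D: Proposal D wins 34–13.
Proposal A vs Proposal E: Proposal E wins 34–13.
Proposal C vs Proposal G: Proposal G wins 35–12.
Proposal C vs Proposal H: Proposal H wins 26–21.
Proposal C vs Proposal D: Proposal C wins 26–21.
Proposal C vs Proposal E: Proposal E wins 26–21.
Proposal G vs Proposal H: Proposal G wins 40–7.
Proposal G vs Proposal D: Proposal D wins 29–18.
Proposal G vs Proposal E: Proposal E wins 29–18.
Proposal H vs Proposal D: Proposal D wins 38–9.
Proposal H vs Proposal E: Proposal E wins 43–4.
Proposal D vs Proposal E: Proposal D wins 26–21.
No candidate beats all others: Proposal C beats Proposal D beats Proposal G beats Proposal C, a majority cycle.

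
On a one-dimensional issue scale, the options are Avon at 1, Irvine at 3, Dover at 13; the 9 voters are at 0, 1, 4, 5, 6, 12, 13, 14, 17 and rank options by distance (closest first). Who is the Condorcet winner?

Irvine

With single-peaked preferences on a line, the Condorcet winner is the candidate closest to the median voter.
The median voter (position 6) is closest to Irvine at 3.
Check: Irvine vs Dover — voters closer to Irvine: 5 of 9.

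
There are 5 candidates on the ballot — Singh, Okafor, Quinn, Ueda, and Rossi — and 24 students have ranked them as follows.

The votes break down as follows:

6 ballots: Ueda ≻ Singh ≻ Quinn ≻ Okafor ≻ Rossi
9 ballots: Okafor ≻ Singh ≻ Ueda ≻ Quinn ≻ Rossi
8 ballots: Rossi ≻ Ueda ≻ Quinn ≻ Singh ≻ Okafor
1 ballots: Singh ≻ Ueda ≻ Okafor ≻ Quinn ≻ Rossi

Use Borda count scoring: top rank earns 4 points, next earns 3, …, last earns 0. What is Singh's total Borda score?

57

Borda scores:
  Singh: 6·3 + 9·3 + 8·1 + 4 = 57
  Okafor: 6·1 + 9·4 + 8·0 + 2 = 44
  Quinn: 6·2 + 9·1 + 8·2 + 1 = 38
  Ueda: 6·4 + 9·2 + 8·3 + 3 = 69
  Rossi: 6·0 + 9·0 + 8·4 + 0 = 32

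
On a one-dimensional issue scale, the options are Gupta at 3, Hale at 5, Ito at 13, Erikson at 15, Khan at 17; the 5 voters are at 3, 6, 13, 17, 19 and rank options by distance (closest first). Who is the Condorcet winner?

With single-peaked preferences on a line, the Condorcet winner is the candidate closest to the median voter.
The median voter (position 13) is closest to Ito at 13.
Check: Ito vs Gupta — voters closer to Ito: 3 of 5.

Ito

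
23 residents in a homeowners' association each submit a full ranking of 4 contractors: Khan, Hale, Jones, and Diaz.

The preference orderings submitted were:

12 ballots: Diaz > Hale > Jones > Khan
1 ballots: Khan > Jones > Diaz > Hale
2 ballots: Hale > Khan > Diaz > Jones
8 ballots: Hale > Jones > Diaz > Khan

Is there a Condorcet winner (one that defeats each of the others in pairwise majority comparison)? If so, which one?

Diaz

Head-to-head results (23 voters total):
Khan vs Hale: Hale wins 22–1.
Khan vs Jones: Jones wins 20–3.
Khan vs Diaz: Diaz wins 20–3.
Hale vs Jones: Hale wins 22–1.
Hale vs Diaz: Diaz wins 13–10.
Jones vs Diaz: Diaz wins 14–9.
Diaz beats each rival — Khan (20–3), Hale (13–10), Jones (14–9) — so Diaz is the Condorcet winner.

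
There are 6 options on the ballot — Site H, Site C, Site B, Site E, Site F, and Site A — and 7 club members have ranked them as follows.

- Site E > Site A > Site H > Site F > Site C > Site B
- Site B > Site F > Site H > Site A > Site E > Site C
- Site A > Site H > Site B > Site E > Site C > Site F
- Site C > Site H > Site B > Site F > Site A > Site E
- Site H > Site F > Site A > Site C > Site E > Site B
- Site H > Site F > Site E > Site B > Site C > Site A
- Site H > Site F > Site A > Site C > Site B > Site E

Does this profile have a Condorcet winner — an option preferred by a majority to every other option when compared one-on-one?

Head-to-head results (7 voters total):
Site H vs Site C: Site H wins 6–1.
Site H vs Site B: Site H wins 6–1.
Site H vs Site E: Site H wins 6–1.
Site H vs Site F: Site H wins 6–1.
Site H vs Site A: Site H wins 5–2.
Site C vs Site B: Site C wins 4–3.
Site C vs Site E: Site E wins 4–3.
Site C vs Site F: Site F wins 5–2.
Site C vs Site A: Site A wins 5–2.
Site B vs Site E: Site B wins 4–3.
Site B vs Site F: Site F wins 4–3.
Site B vs Site A: Site A wins 4–3.
Site E vs Site F: Site F wins 5–2.
Site E vs Site A: Site A wins 5–2.
Site F vs Site A: Site F wins 5–2.
Site H beats each rival — Site C (6–1), Site B (6–1), Site E (6–1), Site F (6–1), Site A (5–2) — so Site H is the Condorcet winner.

Yes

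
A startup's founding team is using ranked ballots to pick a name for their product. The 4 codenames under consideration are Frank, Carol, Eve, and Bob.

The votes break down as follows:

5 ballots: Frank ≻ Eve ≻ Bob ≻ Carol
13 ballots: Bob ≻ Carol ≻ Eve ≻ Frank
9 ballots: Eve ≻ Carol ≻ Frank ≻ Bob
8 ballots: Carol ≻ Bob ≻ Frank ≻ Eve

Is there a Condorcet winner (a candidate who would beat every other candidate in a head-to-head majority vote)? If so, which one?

Bob

Head-to-head results (35 voters total):
Frank vs Carol: Carol wins 30–5.
Frank vs Eve: Eve wins 22–13.
Frank vs Bob: Bob wins 21–14.
Carol vs Eve: Carol wins 21–14.
Carol vs Bob: Bob wins 18–17.
Eve vs Bob: Bob wins 21–14.
Bob beats each rival — Frank (21–14), Carol (18–17), Eve (21–14) — so Bob is the Condorcet winner.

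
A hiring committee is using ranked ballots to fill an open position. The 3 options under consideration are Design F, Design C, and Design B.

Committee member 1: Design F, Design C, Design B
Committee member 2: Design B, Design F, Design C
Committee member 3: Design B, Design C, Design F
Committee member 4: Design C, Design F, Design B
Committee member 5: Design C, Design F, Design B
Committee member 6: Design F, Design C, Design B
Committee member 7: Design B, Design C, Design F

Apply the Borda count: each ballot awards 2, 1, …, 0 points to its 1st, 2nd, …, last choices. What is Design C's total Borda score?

8

Borda scores:
  Design F: 2 + 1 + 0 + 1 + 1 + 2 + 0 = 7
  Design C: 1 + 0 + 1 + 2 + 2 + 1 + 1 = 8
  Design B: 0 + 2 + 2 + 0 + 0 + 0 + 2 = 6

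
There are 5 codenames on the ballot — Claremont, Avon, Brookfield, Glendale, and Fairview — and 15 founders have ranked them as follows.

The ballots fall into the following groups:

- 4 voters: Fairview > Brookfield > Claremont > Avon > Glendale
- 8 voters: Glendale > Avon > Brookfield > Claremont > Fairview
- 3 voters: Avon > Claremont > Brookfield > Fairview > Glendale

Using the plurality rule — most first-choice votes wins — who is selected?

First-place vote totals:
  Claremont: 0
  Avon: 3
  Brookfield: 0
  Glendale: 8
  Fairview: 4
Glendale has the most first-place votes.

Glendale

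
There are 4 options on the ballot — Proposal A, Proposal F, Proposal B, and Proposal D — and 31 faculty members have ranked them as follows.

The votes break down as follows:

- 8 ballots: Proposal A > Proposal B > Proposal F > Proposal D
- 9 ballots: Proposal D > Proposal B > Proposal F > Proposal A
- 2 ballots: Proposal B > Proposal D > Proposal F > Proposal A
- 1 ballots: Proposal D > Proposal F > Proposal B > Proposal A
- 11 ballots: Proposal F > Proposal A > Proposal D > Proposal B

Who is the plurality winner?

First-place vote totals:
  Proposal A: 8
  Proposal F: 11
  Proposal B: 2
  Proposal D: 10
Proposal F has the most first-place votes.

Proposal F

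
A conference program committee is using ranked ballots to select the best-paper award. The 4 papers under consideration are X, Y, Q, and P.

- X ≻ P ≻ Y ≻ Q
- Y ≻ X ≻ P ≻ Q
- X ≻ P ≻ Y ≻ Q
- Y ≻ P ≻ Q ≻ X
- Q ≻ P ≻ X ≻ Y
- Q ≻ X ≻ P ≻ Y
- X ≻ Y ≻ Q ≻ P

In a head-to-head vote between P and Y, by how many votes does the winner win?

1

Ballots ranking P above Y: 4.
Ballots ranking Y above P: 3.
P wins 4–3, a margin of 1.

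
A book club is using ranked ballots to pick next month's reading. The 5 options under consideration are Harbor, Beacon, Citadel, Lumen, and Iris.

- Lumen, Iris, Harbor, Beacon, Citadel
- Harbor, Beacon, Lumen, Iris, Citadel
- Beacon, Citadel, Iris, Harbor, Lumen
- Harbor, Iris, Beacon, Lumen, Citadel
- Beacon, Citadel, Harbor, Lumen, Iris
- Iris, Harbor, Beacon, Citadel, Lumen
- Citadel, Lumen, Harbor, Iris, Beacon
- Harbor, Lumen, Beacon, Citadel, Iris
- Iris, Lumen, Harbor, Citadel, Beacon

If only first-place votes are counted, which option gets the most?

Harbor

First-place vote totals:
  Harbor: 3
  Beacon: 2
  Citadel: 1
  Lumen: 1
  Iris: 2
Harbor has the most first-place votes.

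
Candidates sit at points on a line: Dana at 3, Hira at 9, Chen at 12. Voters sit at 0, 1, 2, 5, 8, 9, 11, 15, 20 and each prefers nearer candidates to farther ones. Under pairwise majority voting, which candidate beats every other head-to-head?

With single-peaked preferences on a line, the Condorcet winner is the candidate closest to the median voter.
The median voter (position 8) is closest to Hira at 9.
Check: Hira vs Chen — voters closer to Hira: 6 of 9.

Hira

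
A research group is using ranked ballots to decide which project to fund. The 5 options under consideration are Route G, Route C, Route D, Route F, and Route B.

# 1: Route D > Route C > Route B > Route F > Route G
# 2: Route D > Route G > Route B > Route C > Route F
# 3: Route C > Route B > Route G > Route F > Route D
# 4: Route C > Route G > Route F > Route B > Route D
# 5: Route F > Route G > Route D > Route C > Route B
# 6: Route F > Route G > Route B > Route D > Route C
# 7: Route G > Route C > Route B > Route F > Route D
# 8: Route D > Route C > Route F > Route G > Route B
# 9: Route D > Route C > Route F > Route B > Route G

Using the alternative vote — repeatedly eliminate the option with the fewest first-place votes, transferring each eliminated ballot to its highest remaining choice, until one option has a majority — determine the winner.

Round 1: Route D 4, Route C 2, Route F 2, Route G 1, Route B 0. Route B has the fewest and is eliminated.
Round 2: Route D 4, Route C 2, Route F 2, Route G 1. Route G has the fewest and is eliminated.
Round 3: Route D 4, Route C 3, Route F 2. Route F has the fewest and is eliminated.
Round 4: Route D 6, Route C 3. Route D has a majority.

Route D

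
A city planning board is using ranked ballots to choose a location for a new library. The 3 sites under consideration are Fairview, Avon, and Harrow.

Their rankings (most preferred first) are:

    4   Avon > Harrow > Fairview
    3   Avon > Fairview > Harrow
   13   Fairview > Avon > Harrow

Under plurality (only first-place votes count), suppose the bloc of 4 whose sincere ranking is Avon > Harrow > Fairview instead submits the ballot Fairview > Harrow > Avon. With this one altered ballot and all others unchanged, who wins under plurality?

Fairview

First-place totals with the altered ballot: Fairview 17, Avon 3, Harrow 0.
The winner is unchanged: still Fairview.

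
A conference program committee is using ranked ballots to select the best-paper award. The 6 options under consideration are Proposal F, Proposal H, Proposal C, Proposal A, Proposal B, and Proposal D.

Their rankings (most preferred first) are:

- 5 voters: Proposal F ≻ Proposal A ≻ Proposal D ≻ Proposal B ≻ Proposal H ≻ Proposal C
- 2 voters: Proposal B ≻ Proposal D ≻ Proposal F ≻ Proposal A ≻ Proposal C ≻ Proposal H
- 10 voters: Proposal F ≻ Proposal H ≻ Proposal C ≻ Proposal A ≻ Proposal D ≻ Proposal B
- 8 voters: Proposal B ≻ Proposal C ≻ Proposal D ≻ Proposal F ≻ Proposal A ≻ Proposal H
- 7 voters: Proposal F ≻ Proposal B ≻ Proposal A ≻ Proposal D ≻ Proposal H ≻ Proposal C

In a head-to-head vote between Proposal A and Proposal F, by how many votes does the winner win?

32

Ballots ranking Proposal A above Proposal F: 0.
Ballots ranking Proposal F above Proposal A: 5+2+10+8+7 = 32.
Proposal F wins 32–0, a margin of 32.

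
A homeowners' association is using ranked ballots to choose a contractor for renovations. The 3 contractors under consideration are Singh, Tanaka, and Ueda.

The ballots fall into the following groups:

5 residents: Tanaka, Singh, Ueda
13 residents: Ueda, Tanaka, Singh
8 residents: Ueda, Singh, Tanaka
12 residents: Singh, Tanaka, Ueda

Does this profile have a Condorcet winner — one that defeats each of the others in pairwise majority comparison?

Head-to-head results (38 voters total):
Singh vs Tanaka: Singh wins 20–18.
Singh vs Ueda: Ueda wins 21–17.
Tanaka vs Ueda: Ueda wins 21–17.
Ueda beats each rival — Singh (21–17), Tanaka (21–17) — so Ueda is the Condorcet winner.

Yes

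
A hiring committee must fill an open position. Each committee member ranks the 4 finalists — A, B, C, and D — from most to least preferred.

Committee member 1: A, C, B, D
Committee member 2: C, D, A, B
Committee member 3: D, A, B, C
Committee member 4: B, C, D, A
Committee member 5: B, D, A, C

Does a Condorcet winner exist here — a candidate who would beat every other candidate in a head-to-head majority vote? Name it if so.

Head-to-head results (5 voters total):
A vs B: A wins 3–2.
A vs C: A wins 3–2.
A vs D: D wins 4–1.
B vs C: B wins 3–2.
B vs D: B wins 3–2.
C vs D: C wins 3–2.
No candidate beats all others: A beats B beats D beats A, a majority cycle.

None — there is no Condorcet winner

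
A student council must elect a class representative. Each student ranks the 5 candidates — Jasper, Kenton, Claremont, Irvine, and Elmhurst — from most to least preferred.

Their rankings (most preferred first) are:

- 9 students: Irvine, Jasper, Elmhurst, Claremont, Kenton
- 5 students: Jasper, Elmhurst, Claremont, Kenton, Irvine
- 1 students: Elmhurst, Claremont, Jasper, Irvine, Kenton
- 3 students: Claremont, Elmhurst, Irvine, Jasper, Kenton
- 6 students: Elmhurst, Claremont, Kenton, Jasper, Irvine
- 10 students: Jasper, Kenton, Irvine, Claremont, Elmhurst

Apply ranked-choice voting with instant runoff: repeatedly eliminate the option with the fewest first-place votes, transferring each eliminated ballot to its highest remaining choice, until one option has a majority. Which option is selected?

Jasper

Round 1: Jasper 15, Irvine 9, Elmhurst 7, Claremont 3, Kenton 0. Kenton has the fewest and is eliminated.
Round 2: Jasper 15, Irvine 9, Elmhurst 7, Claremont 3. Claremont has the fewest and is eliminated.
Round 3: Jasper 15, Elmhurst 10, Irvine 9. Irvine has the fewest and is eliminated.
Round 4: Jasper 24, Elmhurst 10. Jasper has a majority.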